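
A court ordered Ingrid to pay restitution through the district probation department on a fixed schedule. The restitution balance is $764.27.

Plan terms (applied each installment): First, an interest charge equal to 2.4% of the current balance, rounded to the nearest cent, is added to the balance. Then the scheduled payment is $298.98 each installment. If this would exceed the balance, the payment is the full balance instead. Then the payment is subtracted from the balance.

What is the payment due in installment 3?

$200.97

Installment 1: opening $764.27; interest $18.34 → $782.61; payment $298.98; balance $483.63
Installment 2: opening $483.63; interest $11.61 → $495.24; payment $298.98; balance $196.26
Installment 3: opening $196.26; interest $4.71 → $200.97; payment $200.97; balance $0.00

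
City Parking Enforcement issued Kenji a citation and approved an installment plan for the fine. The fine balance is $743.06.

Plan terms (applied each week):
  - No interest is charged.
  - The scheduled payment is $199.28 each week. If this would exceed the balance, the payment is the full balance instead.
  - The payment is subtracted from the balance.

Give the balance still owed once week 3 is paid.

$145.22

# | Opening | Payment | End bal
1 | $743.06 | $199.28 | $543.78
2 | $543.78 | $199.28 | $344.50
3 | $344.50 | $199.28 | $145.22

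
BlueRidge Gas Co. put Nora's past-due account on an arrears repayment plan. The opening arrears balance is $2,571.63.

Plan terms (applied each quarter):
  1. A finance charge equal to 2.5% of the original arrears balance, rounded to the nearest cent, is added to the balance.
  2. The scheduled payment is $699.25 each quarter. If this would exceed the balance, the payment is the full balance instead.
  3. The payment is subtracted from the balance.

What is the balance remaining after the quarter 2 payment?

$1,301.71

Quarter 1: opening $2,571.63; interest $64.29 → $2,635.92; payment $699.25; balance $1,936.67
Quarter 2: opening $1,936.67; interest $64.29 → $2,000.96; payment $699.25; balance $1,301.71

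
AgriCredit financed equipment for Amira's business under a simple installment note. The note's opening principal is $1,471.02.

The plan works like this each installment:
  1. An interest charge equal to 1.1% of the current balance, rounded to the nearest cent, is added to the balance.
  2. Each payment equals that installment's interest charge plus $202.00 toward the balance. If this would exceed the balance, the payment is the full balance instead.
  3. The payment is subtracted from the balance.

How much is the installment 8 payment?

Installment 1: opening $1,471.02; interest $16.18 → $1,487.20; payment $218.18; balance $1,269.02
Installment 2: opening $1,269.02; interest $13.96 → $1,282.98; payment $215.96; balance $1,067.02
Installment 3: opening $1,067.02; interest $11.74 → $1,078.76; payment $213.74; balance $865.02
Installment 4: opening $865.02; interest $9.52 → $874.54; payment $211.52; balance $663.02
Installment 5: opening $663.02; interest $7.29 → $670.31; payment $209.29; balance $461.02
Installment 6: opening $461.02; interest $5.07 → $466.09; payment $207.07; balance $259.02
Installment 7: opening $259.02; interest $2.85 → $261.87; payment $204.85; balance $57.02
Installment 8: opening $57.02; interest $0.63 → $57.65; payment $57.65; balance $0.00

$57.65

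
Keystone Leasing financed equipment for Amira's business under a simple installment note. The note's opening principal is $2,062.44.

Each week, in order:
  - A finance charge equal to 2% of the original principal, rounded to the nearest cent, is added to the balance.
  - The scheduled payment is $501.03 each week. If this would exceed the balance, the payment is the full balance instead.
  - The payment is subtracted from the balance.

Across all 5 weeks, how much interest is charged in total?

$206.25

Week 1: $2,062.44 +$41.25 interest = $2,103.69; pay $501.03 → $1,602.66
Week 2: $1,602.66 +$41.25 interest = $1,643.91; pay $501.03 → $1,142.88
Week 3: $1,142.88 +$41.25 interest = $1,184.13; pay $501.03 → $683.10
Week 4: $683.10 +$41.25 interest = $724.35; pay $501.03 → $223.32
Week 5: $223.32 +$41.25 interest = $264.57; pay $264.57 → $0.00
Total interest: $41.25 + $41.25 + $41.25 + $41.25 + $41.25 = $206.25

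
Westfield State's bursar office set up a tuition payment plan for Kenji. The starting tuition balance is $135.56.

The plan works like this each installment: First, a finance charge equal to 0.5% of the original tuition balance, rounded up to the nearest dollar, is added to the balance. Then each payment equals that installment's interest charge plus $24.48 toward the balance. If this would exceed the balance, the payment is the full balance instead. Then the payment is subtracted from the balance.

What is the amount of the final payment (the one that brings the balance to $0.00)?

$14.16

# | Opening | Interest | Payment | End bal
1 | $135.56 | $1.00 | $25.48 | $111.08
2 | $111.08 | $1.00 | $25.48 | $86.60
3 | $86.60 | $1.00 | $25.48 | $62.12
4 | $62.12 | $1.00 | $25.48 | $37.64
5 | $37.64 | $1.00 | $25.48 | $13.16
6 | $13.16 | $1.00 | $14.16 | $0.00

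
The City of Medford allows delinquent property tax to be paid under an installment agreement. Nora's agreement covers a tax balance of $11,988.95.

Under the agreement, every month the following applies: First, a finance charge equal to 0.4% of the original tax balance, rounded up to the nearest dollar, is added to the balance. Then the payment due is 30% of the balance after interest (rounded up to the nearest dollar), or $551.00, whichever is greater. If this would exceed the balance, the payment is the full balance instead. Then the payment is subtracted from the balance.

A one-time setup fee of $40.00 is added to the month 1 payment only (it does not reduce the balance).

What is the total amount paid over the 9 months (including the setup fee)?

Month 1: opening $11,988.95; interest $48.00 → $12,036.95; payment $3,612.00 (+ $40.00 fee); balance $8,424.95
Month 2: opening $8,424.95; interest $48.00 → $8,472.95; payment $2,542.00; balance $5,930.95
Month 3: opening $5,930.95; interest $48.00 → $5,978.95; payment $1,794.00; balance $4,184.95
Month 4: opening $4,184.95; interest $48.00 → $4,232.95; payment $1,270.00; balance $2,962.95
Month 5: opening $2,962.95; interest $48.00 → $3,010.95; payment $904.00; balance $2,106.95
Month 6: opening $2,106.95; interest $48.00 → $2,154.95; payment $647.00; balance $1,507.95
Month 7: opening $1,507.95; interest $48.00 → $1,555.95; payment $551.00; balance $1,004.95
Month 8: opening $1,004.95; interest $48.00 → $1,052.95; payment $551.00; balance $501.95
Month 9: opening $501.95; interest $48.00 → $549.95; payment $549.95; balance $0.00
Total paid: $12,460.95

$12,460.95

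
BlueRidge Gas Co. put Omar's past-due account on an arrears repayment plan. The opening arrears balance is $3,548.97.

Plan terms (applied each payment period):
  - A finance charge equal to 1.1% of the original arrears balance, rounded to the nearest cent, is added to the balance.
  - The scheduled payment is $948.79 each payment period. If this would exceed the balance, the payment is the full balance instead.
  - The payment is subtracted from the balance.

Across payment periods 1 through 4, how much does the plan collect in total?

Payment period 1: $3,548.97 +$39.04 interest = $3,588.01; pay $948.79 → $2,639.22
Payment period 2: $2,639.22 +$39.04 interest = $2,678.26; pay $948.79 → $1,729.47
Payment period 3: $1,729.47 +$39.04 interest = $1,768.51; pay $948.79 → $819.72
Payment period 4: $819.72 +$39.04 interest = $858.76; pay $858.76 → $0.00
Total paid: $3,705.13

$3,705.13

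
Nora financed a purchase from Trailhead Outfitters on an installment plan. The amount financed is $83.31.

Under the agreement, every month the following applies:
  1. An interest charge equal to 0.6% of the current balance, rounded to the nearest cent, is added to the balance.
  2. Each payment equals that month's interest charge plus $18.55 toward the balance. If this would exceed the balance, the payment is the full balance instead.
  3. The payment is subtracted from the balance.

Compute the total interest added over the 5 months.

Month 1: opening $83.31; interest $0.50 → $83.81; payment $19.05; balance $64.76
Month 2: opening $64.76; interest $0.39 → $65.15; payment $18.94; balance $46.21
Month 3: opening $46.21; interest $0.28 → $46.49; payment $18.83; balance $27.66
Month 4: opening $27.66; interest $0.17 → $27.83; payment $18.72; balance $9.11
Month 5: opening $9.11; interest $0.05 → $9.16; payment $9.16; balance $0.00
Total interest: $0.50 + $0.39 + $0.28 + $0.17 + $0.05 = $1.39

$1.39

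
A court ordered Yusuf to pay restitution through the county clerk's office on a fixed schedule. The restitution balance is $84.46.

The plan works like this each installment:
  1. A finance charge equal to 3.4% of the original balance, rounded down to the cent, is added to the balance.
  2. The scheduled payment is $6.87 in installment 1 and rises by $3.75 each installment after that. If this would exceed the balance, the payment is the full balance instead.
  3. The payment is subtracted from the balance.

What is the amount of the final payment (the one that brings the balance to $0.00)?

$7.08

Installment 1: opening $84.46; interest $2.87 → $87.33; payment $6.87; balance $80.46
Installment 2: opening $80.46; interest $2.87 → $83.33; payment $10.62; balance $72.71
Installment 3: opening $72.71; interest $2.87 → $75.58; payment $14.37; balance $61.21
Installment 4: opening $61.21; interest $2.87 → $64.08; payment $18.12; balance $45.96
Installment 5: opening $45.96; interest $2.87 → $48.83; payment $21.87; balance $26.96
Installment 6: opening $26.96; interest $2.87 → $29.83; payment $25.62; balance $4.21
Installment 7: opening $4.21; interest $2.87 → $7.08; payment $7.08; balance $0.00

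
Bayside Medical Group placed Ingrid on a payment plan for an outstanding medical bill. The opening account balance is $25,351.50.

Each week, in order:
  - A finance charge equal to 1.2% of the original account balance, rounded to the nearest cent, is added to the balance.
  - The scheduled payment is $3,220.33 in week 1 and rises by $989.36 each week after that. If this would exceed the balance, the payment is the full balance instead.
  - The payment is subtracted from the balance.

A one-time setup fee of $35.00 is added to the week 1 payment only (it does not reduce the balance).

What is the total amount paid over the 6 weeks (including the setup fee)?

# | Opening | Interest | Payment | Fee | End bal
1 | $25,351.50 | $304.22 | $3,220.33 | $35.00 | $22,435.39
2 | $22,435.39 | $304.22 | $4,209.69 | — | $18,529.92
3 | $18,529.92 | $304.22 | $5,199.05 | — | $13,635.09
4 | $13,635.09 | $304.22 | $6,188.41 | — | $7,750.90
5 | $7,750.90 | $304.22 | $7,177.77 | — | $877.35
6 | $877.35 | $304.22 | $1,181.57 | — | $0.00
Total paid: $27,211.82

$27,211.82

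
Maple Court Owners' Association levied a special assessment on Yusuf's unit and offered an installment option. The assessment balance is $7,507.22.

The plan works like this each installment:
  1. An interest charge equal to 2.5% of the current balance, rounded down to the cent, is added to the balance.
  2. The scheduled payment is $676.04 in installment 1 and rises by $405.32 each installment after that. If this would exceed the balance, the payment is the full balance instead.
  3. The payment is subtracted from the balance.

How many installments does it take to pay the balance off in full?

Installment 1: $7,507.22 +$187.68 interest = $7,694.90; pay $676.04 → $7,018.86
Installment 2: $7,018.86 +$175.47 interest = $7,194.33; pay $1,081.36 → $6,112.97
Installment 3: $6,112.97 +$152.82 interest = $6,265.79; pay $1,486.68 → $4,779.11
Installment 4: $4,779.11 +$119.47 interest = $4,898.58; pay $1,892.00 → $3,006.58
Installment 5: $3,006.58 +$75.16 interest = $3,081.74; pay $2,297.32 → $784.42
Installment 6: $784.42 +$19.61 interest = $804.03; pay $804.03 → $0.00
Balance reaches $0.00 in installment 6.

6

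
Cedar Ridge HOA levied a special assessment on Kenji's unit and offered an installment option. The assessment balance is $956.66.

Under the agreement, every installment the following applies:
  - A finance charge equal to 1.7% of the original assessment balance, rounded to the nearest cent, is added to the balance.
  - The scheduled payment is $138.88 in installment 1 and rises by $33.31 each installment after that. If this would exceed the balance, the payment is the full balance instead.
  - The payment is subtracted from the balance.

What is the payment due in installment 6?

$26.72

Installment 1: opening $956.66; interest $16.26 → $972.92; payment $138.88; balance $834.04
Installment 2: opening $834.04; interest $16.26 → $850.30; payment $172.19; balance $678.11
Installment 3: opening $678.11; interest $16.26 → $694.37; payment $205.50; balance $488.87
Installment 4: opening $488.87; interest $16.26 → $505.13; payment $238.81; balance $266.32
Installment 5: opening $266.32; interest $16.26 → $282.58; payment $272.12; balance $10.46
Installment 6: opening $10.46; interest $16.26 → $26.72; payment $26.72; balance $0.00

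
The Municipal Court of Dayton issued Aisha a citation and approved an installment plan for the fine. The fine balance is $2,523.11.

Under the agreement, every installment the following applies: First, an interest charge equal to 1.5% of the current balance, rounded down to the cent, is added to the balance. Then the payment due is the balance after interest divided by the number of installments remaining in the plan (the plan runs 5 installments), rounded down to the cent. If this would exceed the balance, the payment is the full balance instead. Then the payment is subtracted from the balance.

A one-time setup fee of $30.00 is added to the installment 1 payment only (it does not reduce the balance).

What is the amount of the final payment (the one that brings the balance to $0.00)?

# | Opening | Interest | Payment | Fee | End bal
1 | $2,523.11 | $37.84 | $512.19 | $30.00 | $2,048.76
2 | $2,048.76 | $30.73 | $519.87 | — | $1,559.62
3 | $1,559.62 | $23.39 | $527.67 | — | $1,055.34
4 | $1,055.34 | $15.83 | $535.58 | — | $535.59
5 | $535.59 | $8.03 | $543.62 | — | $0.00

$543.62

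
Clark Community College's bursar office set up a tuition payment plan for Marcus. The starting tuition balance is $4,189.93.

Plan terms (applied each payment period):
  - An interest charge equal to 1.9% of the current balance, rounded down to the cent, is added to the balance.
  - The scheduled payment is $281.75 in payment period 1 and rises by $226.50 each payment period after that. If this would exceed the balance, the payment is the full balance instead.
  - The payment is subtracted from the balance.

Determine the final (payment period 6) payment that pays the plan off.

Payment period 1: $4,189.93 +$79.60 interest = $4,269.53; pay $281.75 → $3,987.78
Payment period 2: $3,987.78 +$75.76 interest = $4,063.54; pay $508.25 → $3,555.29
Payment period 3: $3,555.29 +$67.55 interest = $3,622.84; pay $734.75 → $2,888.09
Payment period 4: $2,888.09 +$54.87 interest = $2,942.96; pay $961.25 → $1,981.71
Payment period 5: $1,981.71 +$37.65 interest = $2,019.36; pay $1,187.75 → $831.61
Payment period 6: $831.61 +$15.80 interest = $847.41; pay $847.41 → $0.00

$847.41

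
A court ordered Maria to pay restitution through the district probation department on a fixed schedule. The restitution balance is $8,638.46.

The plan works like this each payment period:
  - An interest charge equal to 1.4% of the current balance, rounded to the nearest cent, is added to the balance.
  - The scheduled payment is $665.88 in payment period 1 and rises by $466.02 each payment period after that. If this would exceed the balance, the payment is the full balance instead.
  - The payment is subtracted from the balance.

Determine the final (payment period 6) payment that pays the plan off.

# | Opening | Interest | Payment | End bal
1 | $8,638.46 | $120.94 | $665.88 | $8,093.52
2 | $8,093.52 | $113.31 | $1,131.90 | $7,074.93
3 | $7,074.93 | $99.05 | $1,597.92 | $5,576.06
4 | $5,576.06 | $78.06 | $2,063.94 | $3,590.18
5 | $3,590.18 | $50.26 | $2,529.96 | $1,110.48
6 | $1,110.48 | $15.55 | $1,126.03 | $0.00

$1,126.03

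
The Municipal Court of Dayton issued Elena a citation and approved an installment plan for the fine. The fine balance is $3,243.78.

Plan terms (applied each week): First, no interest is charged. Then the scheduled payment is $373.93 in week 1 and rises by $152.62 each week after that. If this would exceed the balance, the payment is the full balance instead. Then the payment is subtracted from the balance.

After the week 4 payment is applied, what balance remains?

$832.34

Week 1: $3,243.78 − $373.93 → $2,869.85
Week 2: $2,869.85 − $526.55 → $2,343.30
Week 3: $2,343.30 − $679.17 → $1,664.13
Week 4: $1,664.13 − $831.79 → $832.34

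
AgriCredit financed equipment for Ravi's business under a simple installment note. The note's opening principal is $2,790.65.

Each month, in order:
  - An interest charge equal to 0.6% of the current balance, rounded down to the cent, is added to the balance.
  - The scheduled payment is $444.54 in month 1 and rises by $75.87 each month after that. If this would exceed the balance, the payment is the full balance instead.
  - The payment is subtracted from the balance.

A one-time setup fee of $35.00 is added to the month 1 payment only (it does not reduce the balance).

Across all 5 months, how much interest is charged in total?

$53.30

Month 1: opening $2,790.65; interest $16.74 → $2,807.39; payment $444.54 (+ $35.00 fee); balance $2,362.85
Month 2: opening $2,362.85; interest $14.17 → $2,377.02; payment $520.41; balance $1,856.61
Month 3: opening $1,856.61; interest $11.13 → $1,867.74; payment $596.28; balance $1,271.46
Month 4: opening $1,271.46; interest $7.62 → $1,279.08; payment $672.15; balance $606.93
Month 5: opening $606.93; interest $3.64 → $610.57; payment $610.57; balance $0.00
Total interest: $16.74 + $14.17 + $11.13 + $7.62 + $3.64 = $53.30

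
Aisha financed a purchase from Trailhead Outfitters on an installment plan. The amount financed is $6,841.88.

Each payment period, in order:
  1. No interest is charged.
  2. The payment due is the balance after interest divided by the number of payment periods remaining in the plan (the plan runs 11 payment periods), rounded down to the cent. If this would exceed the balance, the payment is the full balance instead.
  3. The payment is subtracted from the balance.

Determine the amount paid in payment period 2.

Payment period 1: opening $6,841.88; payment $621.98; balance $6,219.90
Payment period 2: opening $6,219.90; payment $621.99; balance $5,597.91

$621.99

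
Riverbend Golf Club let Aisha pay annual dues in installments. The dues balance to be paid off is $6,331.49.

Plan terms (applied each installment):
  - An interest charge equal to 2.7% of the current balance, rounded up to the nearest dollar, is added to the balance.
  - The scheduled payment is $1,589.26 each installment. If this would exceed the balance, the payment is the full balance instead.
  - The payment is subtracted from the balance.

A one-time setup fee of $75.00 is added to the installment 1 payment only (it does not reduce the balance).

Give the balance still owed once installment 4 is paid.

Installment 1: opening $6,331.49; interest $171.00 → $6,502.49; payment $1,589.26 (+ $75.00 fee); balance $4,913.23
Installment 2: opening $4,913.23; interest $133.00 → $5,046.23; payment $1,589.26; balance $3,456.97
Installment 3: opening $3,456.97; interest $94.00 → $3,550.97; payment $1,589.26; balance $1,961.71
Installment 4: opening $1,961.71; interest $53.00 → $2,014.71; payment $1,589.26; balance $425.45

$425.45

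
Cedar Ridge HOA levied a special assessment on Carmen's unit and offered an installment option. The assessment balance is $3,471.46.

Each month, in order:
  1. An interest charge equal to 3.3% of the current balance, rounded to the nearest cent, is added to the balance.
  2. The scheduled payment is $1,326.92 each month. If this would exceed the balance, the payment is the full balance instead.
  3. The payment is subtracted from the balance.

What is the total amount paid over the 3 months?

$3,693.79

Month 1: $3,471.46 +$114.56 interest = $3,586.02; pay $1,326.92 → $2,259.10
Month 2: $2,259.10 +$74.55 interest = $2,333.65; pay $1,326.92 → $1,006.73
Month 3: $1,006.73 +$33.22 interest = $1,039.95; pay $1,039.95 → $0.00
Total paid: $3,693.79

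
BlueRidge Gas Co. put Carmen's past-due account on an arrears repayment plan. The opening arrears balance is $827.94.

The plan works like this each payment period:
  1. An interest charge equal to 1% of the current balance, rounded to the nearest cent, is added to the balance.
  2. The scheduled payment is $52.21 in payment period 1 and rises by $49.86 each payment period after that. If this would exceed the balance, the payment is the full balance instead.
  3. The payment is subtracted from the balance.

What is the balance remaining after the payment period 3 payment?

Payment period 1: opening $827.94; interest $8.28 → $836.22; payment $52.21; balance $784.01
Payment period 2: opening $784.01; interest $7.84 → $791.85; payment $102.07; balance $689.78
Payment period 3: opening $689.78; interest $6.90 → $696.68; payment $151.93; balance $544.75

$544.75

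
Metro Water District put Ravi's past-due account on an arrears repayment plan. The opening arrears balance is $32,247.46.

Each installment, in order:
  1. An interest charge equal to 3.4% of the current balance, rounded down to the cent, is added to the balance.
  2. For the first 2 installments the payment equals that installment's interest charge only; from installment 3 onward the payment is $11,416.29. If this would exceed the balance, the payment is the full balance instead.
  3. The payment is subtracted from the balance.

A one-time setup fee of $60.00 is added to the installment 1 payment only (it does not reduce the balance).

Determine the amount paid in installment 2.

Installment 1: opening $32,247.46; interest $1,096.41 → $33,343.87; payment $1,096.41 (+ $60.00 fee); balance $32,247.46
Installment 2: opening $32,247.46; interest $1,096.41 → $33,343.87; payment $1,096.41; balance $32,247.46

$1,096.41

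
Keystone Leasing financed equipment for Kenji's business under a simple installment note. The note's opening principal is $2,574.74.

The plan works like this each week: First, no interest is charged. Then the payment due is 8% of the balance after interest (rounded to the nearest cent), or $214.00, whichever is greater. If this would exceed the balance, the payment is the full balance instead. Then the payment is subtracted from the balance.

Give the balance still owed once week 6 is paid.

Week 1: $2,574.74 − $214.00 → $2,360.74
Week 2: $2,360.74 − $214.00 → $2,146.74
Week 3: $2,146.74 − $214.00 → $1,932.74
Week 4: $1,932.74 − $214.00 → $1,718.74
Week 5: $1,718.74 − $214.00 → $1,504.74
Week 6: $1,504.74 − $214.00 → $1,290.74

$1,290.74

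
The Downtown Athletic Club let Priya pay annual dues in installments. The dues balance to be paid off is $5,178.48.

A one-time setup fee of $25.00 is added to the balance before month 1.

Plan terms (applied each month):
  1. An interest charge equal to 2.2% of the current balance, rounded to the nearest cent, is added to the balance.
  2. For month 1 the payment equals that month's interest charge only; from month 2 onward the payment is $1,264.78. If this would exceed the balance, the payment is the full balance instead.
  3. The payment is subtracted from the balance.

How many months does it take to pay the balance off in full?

Month 1: opening $5,203.48; interest $114.48 → $5,317.96; payment $114.48; balance $5,203.48
Month 2: opening $5,203.48; interest $114.48 → $5,317.96; payment $1,264.78; balance $4,053.18
Month 3: opening $4,053.18; interest $89.17 → $4,142.35; payment $1,264.78; balance $2,877.57
Month 4: opening $2,877.57; interest $63.31 → $2,940.88; payment $1,264.78; balance $1,676.10
Month 5: opening $1,676.10; interest $36.87 → $1,712.97; payment $1,264.78; balance $448.19
Month 6: opening $448.19; interest $9.86 → $458.05; payment $458.05; balance $0.00
Balance reaches $0.00 in month 6.

6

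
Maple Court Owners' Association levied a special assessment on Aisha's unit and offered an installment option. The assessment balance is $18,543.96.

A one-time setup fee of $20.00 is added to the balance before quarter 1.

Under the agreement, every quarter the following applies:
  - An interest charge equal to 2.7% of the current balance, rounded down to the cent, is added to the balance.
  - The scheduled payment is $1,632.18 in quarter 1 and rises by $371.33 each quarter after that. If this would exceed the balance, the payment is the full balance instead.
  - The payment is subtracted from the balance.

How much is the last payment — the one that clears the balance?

$1,866.97

# | Opening | Interest | Payment | End bal
1 | $18,563.96 | $501.22 | $1,632.18 | $17,433.00
2 | $17,433.00 | $470.69 | $2,003.51 | $15,900.18
3 | $15,900.18 | $429.30 | $2,374.84 | $13,954.64
4 | $13,954.64 | $376.77 | $2,746.17 | $11,585.24
5 | $11,585.24 | $312.80 | $3,117.50 | $8,780.54
6 | $8,780.54 | $237.07 | $3,488.83 | $5,528.78
7 | $5,528.78 | $149.27 | $3,860.16 | $1,817.89
8 | $1,817.89 | $49.08 | $1,866.97 | $0.00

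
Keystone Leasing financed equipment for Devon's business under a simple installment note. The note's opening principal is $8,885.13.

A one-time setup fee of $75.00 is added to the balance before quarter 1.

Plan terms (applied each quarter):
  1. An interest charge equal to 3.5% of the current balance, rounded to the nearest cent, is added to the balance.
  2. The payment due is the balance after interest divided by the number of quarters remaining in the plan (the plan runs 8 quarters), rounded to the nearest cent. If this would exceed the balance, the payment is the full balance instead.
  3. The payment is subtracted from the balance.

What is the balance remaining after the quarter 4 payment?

$5,140.98

Quarter 1: $8,960.13 +$313.60 interest = $9,273.73; pay $1,159.22 → $8,114.51
Quarter 2: $8,114.51 +$284.01 interest = $8,398.52; pay $1,199.79 → $7,198.73
Quarter 3: $7,198.73 +$251.96 interest = $7,450.69; pay $1,241.78 → $6,208.91
Quarter 4: $6,208.91 +$217.31 interest = $6,426.22; pay $1,285.24 → $5,140.98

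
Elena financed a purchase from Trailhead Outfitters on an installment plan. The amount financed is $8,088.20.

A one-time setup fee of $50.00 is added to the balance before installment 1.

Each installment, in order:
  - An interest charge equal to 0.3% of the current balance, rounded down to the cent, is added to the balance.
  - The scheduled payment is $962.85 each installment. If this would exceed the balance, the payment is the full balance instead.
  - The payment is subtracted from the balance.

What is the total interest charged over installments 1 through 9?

$117.62

Installment 1: $8,138.20 +$24.41 interest = $8,162.61; pay $962.85 → $7,199.76
Installment 2: $7,199.76 +$21.59 interest = $7,221.35; pay $962.85 → $6,258.50
Installment 3: $6,258.50 +$18.77 interest = $6,277.27; pay $962.85 → $5,314.42
Installment 4: $5,314.42 +$15.94 interest = $5,330.36; pay $962.85 → $4,367.51
Installment 5: $4,367.51 +$13.10 interest = $4,380.61; pay $962.85 → $3,417.76
Installment 6: $3,417.76 +$10.25 interest = $3,428.01; pay $962.85 → $2,465.16
Installment 7: $2,465.16 +$7.39 interest = $2,472.55; pay $962.85 → $1,509.70
Installment 8: $1,509.70 +$4.52 interest = $1,514.22; pay $962.85 → $551.37
Installment 9: $551.37 +$1.65 interest = $553.02; pay $553.02 → $0.00
Total interest: $24.41 + $21.59 + $18.77 + $15.94 + $13.10 + $10.25 + $7.39 + $4.52 + $1.65 = $117.62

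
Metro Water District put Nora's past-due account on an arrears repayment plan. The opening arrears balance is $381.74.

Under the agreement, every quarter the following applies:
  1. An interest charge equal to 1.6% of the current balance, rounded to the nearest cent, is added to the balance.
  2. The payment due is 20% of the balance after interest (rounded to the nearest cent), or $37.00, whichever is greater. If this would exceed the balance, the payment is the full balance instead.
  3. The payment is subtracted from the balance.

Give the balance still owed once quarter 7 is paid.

Quarter 1: $381.74 +$6.11 interest = $387.85; pay $77.57 → $310.28
Quarter 2: $310.28 +$4.96 interest = $315.24; pay $63.05 → $252.19
Quarter 3: $252.19 +$4.04 interest = $256.23; pay $51.25 → $204.98
Quarter 4: $204.98 +$3.28 interest = $208.26; pay $41.65 → $166.61
Quarter 5: $166.61 +$2.67 interest = $169.28; pay $37.00 → $132.28
Quarter 6: $132.28 +$2.12 interest = $134.40; pay $37.00 → $97.40
Quarter 7: $97.40 +$1.56 interest = $98.96; pay $37.00 → $61.96

$61.96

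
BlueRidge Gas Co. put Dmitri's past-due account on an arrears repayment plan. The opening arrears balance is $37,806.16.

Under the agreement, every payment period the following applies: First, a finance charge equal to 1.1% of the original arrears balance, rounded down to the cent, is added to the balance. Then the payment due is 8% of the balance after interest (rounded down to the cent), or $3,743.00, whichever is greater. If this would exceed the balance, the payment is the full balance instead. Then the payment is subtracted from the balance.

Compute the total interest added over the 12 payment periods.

$4,990.32

# | Opening | Interest | Payment | End bal
1 | $37,806.16 | $415.86 | $3,743.00 | $34,479.02
2 | $34,479.02 | $415.86 | $3,743.00 | $31,151.88
3 | $31,151.88 | $415.86 | $3,743.00 | $27,824.74
4 | $27,824.74 | $415.86 | $3,743.00 | $24,497.60
5 | $24,497.60 | $415.86 | $3,743.00 | $21,170.46
6 | $21,170.46 | $415.86 | $3,743.00 | $17,843.32
7 | $17,843.32 | $415.86 | $3,743.00 | $14,516.18
8 | $14,516.18 | $415.86 | $3,743.00 | $11,189.04
9 | $11,189.04 | $415.86 | $3,743.00 | $7,861.90
10 | $7,861.90 | $415.86 | $3,743.00 | $4,534.76
11 | $4,534.76 | $415.86 | $3,743.00 | $1,207.62
12 | $1,207.62 | $415.86 | $1,623.48 | $0.00
Total interest: $415.86 + $415.86 + $415.86 + $415.86 + $415.86 + $415.86 + $415.86 + $415.86 + $415.86 + $415.86 + $415.86 + $415.86 = $4,990.32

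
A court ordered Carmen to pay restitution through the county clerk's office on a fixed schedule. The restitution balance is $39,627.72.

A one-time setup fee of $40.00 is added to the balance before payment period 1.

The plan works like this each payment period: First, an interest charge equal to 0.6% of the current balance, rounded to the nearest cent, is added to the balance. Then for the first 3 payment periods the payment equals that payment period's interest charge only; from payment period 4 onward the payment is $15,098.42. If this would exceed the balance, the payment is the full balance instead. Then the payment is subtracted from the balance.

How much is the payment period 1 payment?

# | Opening | Interest | Payment | End bal
1 | $39,667.72 | $238.01 | $238.01 | $39,667.72

$238.01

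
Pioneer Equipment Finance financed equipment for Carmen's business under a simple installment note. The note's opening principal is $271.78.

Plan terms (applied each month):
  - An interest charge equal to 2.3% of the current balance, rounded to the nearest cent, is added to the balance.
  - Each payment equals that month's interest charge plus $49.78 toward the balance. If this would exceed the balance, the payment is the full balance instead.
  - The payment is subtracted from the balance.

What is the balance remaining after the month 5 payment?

$22.88

Month 1: $271.78 +$6.25 interest = $278.03; pay $56.03 → $222.00
Month 2: $222.00 +$5.11 interest = $227.11; pay $54.89 → $172.22
Month 3: $172.22 +$3.96 interest = $176.18; pay $53.74 → $122.44
Month 4: $122.44 +$2.82 interest = $125.26; pay $52.60 → $72.66
Month 5: $72.66 +$1.67 interest = $74.33; pay $51.45 → $22.88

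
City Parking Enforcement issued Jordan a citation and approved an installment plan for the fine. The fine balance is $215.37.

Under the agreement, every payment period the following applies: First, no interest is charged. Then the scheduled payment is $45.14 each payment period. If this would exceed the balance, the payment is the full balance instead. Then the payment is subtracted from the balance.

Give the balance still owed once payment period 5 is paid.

$0.00

Payment period 1: $215.37 − $45.14 → $170.23
Payment period 2: $170.23 − $45.14 → $125.09
Payment period 3: $125.09 − $45.14 → $79.95
Payment period 4: $79.95 − $45.14 → $34.81
Payment period 5: $34.81 − $34.81 → $0.00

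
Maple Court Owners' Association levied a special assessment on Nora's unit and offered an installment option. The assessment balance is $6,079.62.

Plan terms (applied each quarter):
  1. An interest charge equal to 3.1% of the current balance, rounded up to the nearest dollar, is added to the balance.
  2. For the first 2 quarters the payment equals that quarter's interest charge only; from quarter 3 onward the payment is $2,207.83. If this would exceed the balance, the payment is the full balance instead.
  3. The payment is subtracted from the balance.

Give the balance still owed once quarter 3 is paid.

Quarter 1: opening $6,079.62; interest $189.00 → $6,268.62; payment $189.00; balance $6,079.62
Quarter 2: opening $6,079.62; interest $189.00 → $6,268.62; payment $189.00; balance $6,079.62
Quarter 3: opening $6,079.62; interest $189.00 → $6,268.62; payment $2,207.83; balance $4,060.79

$4,060.79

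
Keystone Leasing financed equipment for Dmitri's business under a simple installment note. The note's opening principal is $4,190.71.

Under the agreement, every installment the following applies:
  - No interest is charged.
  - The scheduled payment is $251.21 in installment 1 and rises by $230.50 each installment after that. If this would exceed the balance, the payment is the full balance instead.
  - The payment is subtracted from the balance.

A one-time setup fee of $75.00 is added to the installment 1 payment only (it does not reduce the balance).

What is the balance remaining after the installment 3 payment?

$2,745.58

Installment 1: opening $4,190.71; payment $251.21 (+ $75.00 fee); balance $3,939.50
Installment 2: opening $3,939.50; payment $481.71; balance $3,457.79
Installment 3: opening $3,457.79; payment $712.21; balance $2,745.58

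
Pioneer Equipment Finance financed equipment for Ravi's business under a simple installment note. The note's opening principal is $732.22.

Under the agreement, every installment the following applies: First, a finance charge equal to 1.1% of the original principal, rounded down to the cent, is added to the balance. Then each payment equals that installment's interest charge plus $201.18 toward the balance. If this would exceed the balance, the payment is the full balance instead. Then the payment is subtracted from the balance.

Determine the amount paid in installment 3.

# | Opening | Interest | Payment | End bal
1 | $732.22 | $8.05 | $209.23 | $531.04
2 | $531.04 | $8.05 | $209.23 | $329.86
3 | $329.86 | $8.05 | $209.23 | $128.68

$209.23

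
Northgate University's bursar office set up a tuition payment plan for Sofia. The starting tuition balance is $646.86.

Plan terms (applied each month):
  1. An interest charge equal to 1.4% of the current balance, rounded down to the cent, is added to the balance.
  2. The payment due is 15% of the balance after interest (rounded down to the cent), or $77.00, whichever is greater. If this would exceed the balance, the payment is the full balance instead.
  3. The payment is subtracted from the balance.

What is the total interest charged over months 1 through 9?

$42.75

Month 1: opening $646.86; interest $9.05 → $655.91; payment $98.38; balance $557.53
Month 2: opening $557.53; interest $7.80 → $565.33; payment $84.79; balance $480.54
Month 3: opening $480.54; interest $6.72 → $487.26; payment $77.00; balance $410.26
Month 4: opening $410.26; interest $5.74 → $416.00; payment $77.00; balance $339.00
Month 5: opening $339.00; interest $4.74 → $343.74; payment $77.00; balance $266.74
Month 6: opening $266.74; interest $3.73 → $270.47; payment $77.00; balance $193.47
Month 7: opening $193.47; interest $2.70 → $196.17; payment $77.00; balance $119.17
Month 8: opening $119.17; interest $1.66 → $120.83; payment $77.00; balance $43.83
Month 9: opening $43.83; interest $0.61 → $44.44; payment $44.44; balance $0.00
Total interest: $9.05 + $7.80 + $6.72 + $5.74 + $4.74 + $3.73 + $2.70 + $1.66 + $0.61 = $42.75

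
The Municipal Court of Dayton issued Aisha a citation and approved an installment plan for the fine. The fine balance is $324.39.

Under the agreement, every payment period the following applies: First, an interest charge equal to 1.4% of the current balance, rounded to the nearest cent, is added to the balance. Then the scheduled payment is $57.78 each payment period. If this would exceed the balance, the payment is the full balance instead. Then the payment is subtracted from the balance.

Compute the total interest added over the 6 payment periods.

$15.86

# | Opening | Interest | Payment | End bal
1 | $324.39 | $4.54 | $57.78 | $271.15
2 | $271.15 | $3.80 | $57.78 | $217.17
3 | $217.17 | $3.04 | $57.78 | $162.43
4 | $162.43 | $2.27 | $57.78 | $106.92
5 | $106.92 | $1.50 | $57.78 | $50.64
6 | $50.64 | $0.71 | $51.35 | $0.00
Total interest: $4.54 + $3.80 + $3.04 + $2.27 + $1.50 + $0.71 = $15.86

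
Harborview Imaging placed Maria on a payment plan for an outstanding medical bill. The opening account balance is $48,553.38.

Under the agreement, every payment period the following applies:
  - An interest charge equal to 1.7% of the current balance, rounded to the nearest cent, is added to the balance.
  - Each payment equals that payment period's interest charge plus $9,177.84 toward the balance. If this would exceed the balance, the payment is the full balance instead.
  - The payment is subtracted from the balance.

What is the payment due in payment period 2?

# | Opening | Interest | Payment | End bal
1 | $48,553.38 | $825.41 | $10,003.25 | $39,375.54
2 | $39,375.54 | $669.38 | $9,847.22 | $30,197.70

$9,847.22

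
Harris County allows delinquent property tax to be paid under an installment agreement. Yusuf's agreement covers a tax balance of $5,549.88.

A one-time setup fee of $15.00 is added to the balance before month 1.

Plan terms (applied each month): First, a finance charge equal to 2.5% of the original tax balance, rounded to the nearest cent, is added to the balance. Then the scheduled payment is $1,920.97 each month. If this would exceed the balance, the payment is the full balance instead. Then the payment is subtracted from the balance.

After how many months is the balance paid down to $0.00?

Month 1: opening $5,564.88; interest $138.75 → $5,703.63; payment $1,920.97; balance $3,782.66
Month 2: opening $3,782.66; interest $138.75 → $3,921.41; payment $1,920.97; balance $2,000.44
Month 3: opening $2,000.44; interest $138.75 → $2,139.19; payment $1,920.97; balance $218.22
Month 4: opening $218.22; interest $138.75 → $356.97; payment $356.97; balance $0.00
Balance reaches $0.00 in month 4.

4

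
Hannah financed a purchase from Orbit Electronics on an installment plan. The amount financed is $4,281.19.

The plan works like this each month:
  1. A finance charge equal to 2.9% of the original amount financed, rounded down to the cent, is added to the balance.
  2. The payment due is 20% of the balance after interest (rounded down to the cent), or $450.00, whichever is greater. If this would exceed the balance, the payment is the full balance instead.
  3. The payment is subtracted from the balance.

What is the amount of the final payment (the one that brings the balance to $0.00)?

Month 1: opening $4,281.19; interest $124.15 → $4,405.34; payment $881.06; balance $3,524.28
Month 2: opening $3,524.28; interest $124.15 → $3,648.43; payment $729.68; balance $2,918.75
Month 3: opening $2,918.75; interest $124.15 → $3,042.90; payment $608.58; balance $2,434.32
Month 4: opening $2,434.32; interest $124.15 → $2,558.47; payment $511.69; balance $2,046.78
Month 5: opening $2,046.78; interest $124.15 → $2,170.93; payment $450.00; balance $1,720.93
Month 6: opening $1,720.93; interest $124.15 → $1,845.08; payment $450.00; balance $1,395.08
Month 7: opening $1,395.08; interest $124.15 → $1,519.23; payment $450.00; balance $1,069.23
Month 8: opening $1,069.23; interest $124.15 → $1,193.38; payment $450.00; balance $743.38
Month 9: opening $743.38; interest $124.15 → $867.53; payment $450.00; balance $417.53
Month 10: opening $417.53; interest $124.15 → $541.68; payment $450.00; balance $91.68
Month 11: opening $91.68; interest $124.15 → $215.83; payment $215.83; balance $0.00

$215.83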